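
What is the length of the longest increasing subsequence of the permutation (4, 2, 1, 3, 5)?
3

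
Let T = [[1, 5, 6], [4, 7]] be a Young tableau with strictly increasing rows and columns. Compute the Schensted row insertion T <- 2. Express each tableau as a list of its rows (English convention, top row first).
In row 1, 2 replaces 5 (the leftmost entry greater than 2); 5 is bumped to row 2. In row 2, 5 replaces 7 (the leftmost entry greater than 5); 7 is bumped to row 3. 7 starts a new row 3. The new tableau is [[1, 2, 6], [4, 5], [7]].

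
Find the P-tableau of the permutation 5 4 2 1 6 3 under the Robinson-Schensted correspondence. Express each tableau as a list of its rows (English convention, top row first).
P = [[1, 3], [2, 6], [4], [5]]

Insert 5: appended to row 1. P = [[5]].
Insert 4: 4 bumps 5 from row 1; 5 starts row 2. P = [[4], [5]].
Insert 2: 2 bumps 4 from row 1; 4 bumps 5 from row 2; 5 starts row 3. P = [[2], [4], [5]].
Insert 1: 1 bumps 2 from row 1; 2 bumps 4 from row 2; 4 bumps 5 from row 3; 5 starts row 4. P = [[1], [2], [4], [5]].
Insert 6: appended to row 1. P = [[1, 6], [2], [4], [5]].
Insert 3: 3 bumps 6 from row 1; 6 appends to row 2. P = [[1, 3], [2, 6], [4], [5]].

So P = [[1, 3], [2, 6], [4], [5]].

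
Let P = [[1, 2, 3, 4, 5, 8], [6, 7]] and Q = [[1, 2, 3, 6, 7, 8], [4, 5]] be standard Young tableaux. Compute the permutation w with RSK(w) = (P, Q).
Reverse RSK: for i = n, n-1, ..., 1, locate i in Q, remove the corresponding corner cell from P, and reverse-bump its entry up through P; the value ejected from row 1 is w(i).

So w = 1 6 7 2 3 4 5 8.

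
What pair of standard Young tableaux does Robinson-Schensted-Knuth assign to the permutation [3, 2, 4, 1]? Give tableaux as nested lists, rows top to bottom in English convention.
P = [[1, 4], [2], [3]], Q = [[1, 3], [2], [4]]

Insert each entry of the permutation into P by Schensted row insertion, recording in Q the position of each new cell.

Insert 3: appended to row 1. P = [[3]].
Insert 2: 2 bumps 3 from row 1; 3 starts row 2. P = [[2], [3]].
Insert 4: appended to row 1. P = [[2, 4], [3]].
Insert 1: 1 bumps 2 from row 1; 2 bumps 3 from row 2; 3 starts row 3. P = [[1, 4], [2], [3]].

So P = [[1, 4], [2], [3]], Q = [[1, 3], [2], [4]].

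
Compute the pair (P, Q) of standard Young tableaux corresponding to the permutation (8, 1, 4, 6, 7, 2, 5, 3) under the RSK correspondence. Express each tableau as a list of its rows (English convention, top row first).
Insert each entry of the permutation into P by Schensted row insertion, recording in Q the position of each new cell.

Insert 8: appended to row 1. P = [[8]], Q = [[1]].
Insert 1: 1 bumps 8 from row 1; 8 starts row 2. P = [[1], [8]], Q = [[1], [2]].
Insert 4: appended to row 1. P = [[1, 4], [8]], Q = [[1, 3], [2]].
Insert 6: appended to row 1. P = [[1, 4, 6], [8]], Q = [[1, 3, 4], [2]].
Insert 7: appended to row 1. P = [[1, 4, 6, 7], [8]], Q = [[1, 3, 4, 5], [2]].
Insert 2: 2 bumps 4 from row 1; 4 bumps 8 from row 2; 8 starts row 3. P = [[1, 2, 6, 7], [4], [8]], Q = [[1, 3, 4, 5], [2], [6]].
Insert 5: 5 bumps 6 from row 1; 6 appends to row 2. P = [[1, 2, 5, 7], [4, 6], [8]], Q = [[1, 3, 4, 5], [2, 7], [6]].
Insert 3: 3 bumps 5 from row 1; 5 bumps 6 from row 2; 6 bumps 8 from row 3; 8 starts row 4. P = [[1, 2, 3, 7], [4, 5], [6], [8]], Q = [[1, 3, 4, 5], [2, 7], [6], [8]].

So P = [[1, 2, 3, 7], [4, 5], [6], [8]], Q = [[1, 3, 4, 5], [2, 7], [6], [8]].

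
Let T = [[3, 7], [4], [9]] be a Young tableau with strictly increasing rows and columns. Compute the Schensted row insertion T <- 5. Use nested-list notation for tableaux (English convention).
[[3, 5], [4, 7], [9]]

In row 1, 5 replaces 7 (the leftmost entry greater than 5); 7 is bumped to row 2. 7 is appended to row 2. The new tableau is [[3, 5], [4, 7], [9]].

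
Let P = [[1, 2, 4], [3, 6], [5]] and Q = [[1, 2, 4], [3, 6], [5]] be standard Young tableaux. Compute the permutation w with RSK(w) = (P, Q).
1 5 3 6 2 4

Reverse RSK: for i = n, n-1, ..., 1, locate i in Q, remove the corresponding corner cell from P, and reverse-bump its entry up through P; the value ejected from row 1 is w(i).

So w = 1 5 3 6 2 4.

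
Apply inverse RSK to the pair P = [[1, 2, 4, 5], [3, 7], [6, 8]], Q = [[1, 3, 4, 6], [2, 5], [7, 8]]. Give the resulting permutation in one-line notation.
6 1 3 8 4 7 2 5

Reverse the RSK construction: for i from n down to 1, find the cell of Q containing i, remove the entry at that cell from P, and reverse-bump it up through P; the value ejected from row 1 is w(i).

Step i=8: Q has 8 at row 3, column 2; remove 8 from row 3 of P and reverse-bump: 8 enters row 2 and ejects 7; 7 enters row 1 and ejects 5. So w(8) = 5. P is now [[1, 2, 4, 7], [3, 8], [6]].
Step i=7: Q has 7 at row 3, column 1; remove 6 from row 3 of P and reverse-bump: 6 enters row 2 and ejects 3; 3 enters row 1 and ejects 2. So w(7) = 2. P is now [[1, 3, 4, 7], [6, 8]].
Step i=6: Q has 6 at row 1, column 4; remove that cell from P, ejecting 7. So w(6) = 7. P is now [[1, 3, 4], [6, 8]].
Step i=5: Q has 5 at row 2, column 2; remove 8 from row 2 of P and reverse-bump: 8 enters row 1 and ejects 4. So w(5) = 4. P is now [[1, 3, 8], [6]].
Step i=4: Q has 4 at row 1, column 3; remove that cell from P, ejecting 8. So w(4) = 8. P is now [[1, 3], [6]].
Step i=3: Q has 3 at row 1, column 2; remove that cell from P, ejecting 3. So w(3) = 3. P is now [[1], [6]].
Step i=2: Q has 2 at row 2, column 1; remove 6 from row 2 of P and reverse-bump: 6 enters row 1 and ejects 1. So w(2) = 1. P is now [[6]].
Step i=1: Q has 1 at row 1, column 1; remove that cell from P, ejecting 6. So w(1) = 6. P is now [].

So w = 6 1 3 8 4 7 2 5.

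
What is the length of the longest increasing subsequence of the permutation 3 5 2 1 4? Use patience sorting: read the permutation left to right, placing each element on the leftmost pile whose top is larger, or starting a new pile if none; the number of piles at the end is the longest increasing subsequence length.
3: new pile. tops = [3]
5: new pile. tops = [3, 5]
2: onto pile 1 (replacing 3). tops = [2, 5]
1: onto pile 1 (replacing 2). tops = [1, 5]
4: onto pile 2 (replacing 5). tops = [1, 4]

2 piles, so the longest increasing subsequence has length 2.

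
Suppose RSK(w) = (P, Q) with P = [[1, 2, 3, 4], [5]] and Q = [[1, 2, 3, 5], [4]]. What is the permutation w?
Reverse the RSK construction: for i from n down to 1, find the cell of Q containing i, remove the entry at that cell from P, and reverse-bump it up through P; the value ejected from row 1 is w(i).

Step i=5: Q has 5 at row 1, column 4; remove that cell from P, ejecting 4. So w(5) = 4. P is now [[1, 2, 3], [5]].
Step i=4: Q has 4 at row 2, column 1; remove 5 from row 2 of P and reverse-bump: 5 enters row 1 and ejects 3. So w(4) = 3. P is now [[1, 2, 5]].
Step i=3: Q has 3 at row 1, column 3; remove that cell from P, ejecting 5. So w(3) = 5. P is now [[1, 2]].
Step i=2: Q has 2 at row 1, column 2; remove that cell from P, ejecting 2. So w(2) = 2. P is now [[1]].
Step i=1: Q has 1 at row 1, column 1; remove that cell from P, ejecting 1. So w(1) = 1. P is now [].

So w = 1 2 5 3 4.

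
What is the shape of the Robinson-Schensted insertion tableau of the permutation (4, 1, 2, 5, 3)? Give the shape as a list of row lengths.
[3, 2]

Row-insert each entry into an empty tableau.

After inserting 4: P = [[4]].
After inserting 1: P = [[1], [4]].
After inserting 2: P = [[1, 2], [4]].
After inserting 5: P = [[1, 2, 5], [4]].
After inserting 3: P = [[1, 2, 3], [4, 5]].

The final insertion tableau P = [[1, 2, 3], [4, 5]] has shape [3, 2].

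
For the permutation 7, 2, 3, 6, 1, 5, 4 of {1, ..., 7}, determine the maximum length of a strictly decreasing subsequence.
4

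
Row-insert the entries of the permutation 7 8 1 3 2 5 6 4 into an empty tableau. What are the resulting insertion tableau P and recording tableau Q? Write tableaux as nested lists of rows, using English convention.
Insert each entry of the permutation into P by Schensted row insertion, recording in Q the position of each new cell.

Insert 7: appended to row 1. P = [[7]].
Insert 8: appended to row 1. P = [[7, 8]].
Insert 1: 1 bumps 7 from row 1; 7 starts row 2. P = [[1, 8], [7]].
Insert 3: 3 bumps 8 from row 1; 8 appends to row 2. P = [[1, 3], [7, 8]].
Insert 2: 2 bumps 3 from row 1; 3 bumps 7 from row 2; 7 starts row 3. P = [[1, 2], [3, 8], [7]].
Insert 5: appended to row 1. P = [[1, 2, 5], [3, 8], [7]].
Insert 6: appended to row 1. P = [[1, 2, 5, 6], [3, 8], [7]].
Insert 4: 4 bumps 5 from row 1; 5 bumps 8 from row 2; 8 appends to row 3. P = [[1, 2, 4, 6], [3, 5], [7, 8]].

So P = [[1, 2, 4, 6], [3, 5], [7, 8]], Q = [[1, 2, 6, 7], [3, 4], [5, 8]].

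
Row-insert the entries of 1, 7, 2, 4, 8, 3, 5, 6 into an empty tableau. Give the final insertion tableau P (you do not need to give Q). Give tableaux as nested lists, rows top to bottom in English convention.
P = [[1, 2, 3, 5, 6], [4, 8], [7]]

After inserting 1: P = [[1]].
After inserting 7: P = [[1, 7]].
After inserting 2: P = [[1, 2], [7]].
After inserting 4: P = [[1, 2, 4], [7]].
After inserting 8: P = [[1, 2, 4, 8], [7]].
After inserting 3: P = [[1, 2, 3, 8], [4], [7]].
After inserting 5: P = [[1, 2, 3, 5], [4, 8], [7]].
After inserting 6: P = [[1, 2, 3, 5, 6], [4, 8], [7]].

So P = [[1, 2, 3, 5, 6], [4, 8], [7]].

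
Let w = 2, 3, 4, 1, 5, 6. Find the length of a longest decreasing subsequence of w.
2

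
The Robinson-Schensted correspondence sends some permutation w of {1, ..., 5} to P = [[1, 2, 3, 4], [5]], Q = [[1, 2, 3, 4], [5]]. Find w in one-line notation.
1 2 3 5 4

Reverse the RSK construction: for i from n down to 1, find the cell of Q containing i, remove the entry at that cell from P, and reverse-bump it up through P; the value ejected from row 1 is w(i).

Step i=5: Q has 5 at row 2, column 1; remove 5 from row 2 of P and reverse-bump: 5 enters row 1 and ejects 4. So w(5) = 4. P is now [[1, 2, 3, 5]].
Step i=4: Q has 4 at row 1, column 4; remove that cell from P, ejecting 5. So w(4) = 5. P is now [[1, 2, 3]].
Step i=3: Q has 3 at row 1, column 3; remove that cell from P, ejecting 3. So w(3) = 3. P is now [[1, 2]].
Step i=2: Q has 2 at row 1, column 2; remove that cell from P, ejecting 2. So w(2) = 2. P is now [[1]].
Step i=1: Q has 1 at row 1, column 1; remove that cell from P, ejecting 1. So w(1) = 1. P is now [].

So w = 1 2 3 5 4.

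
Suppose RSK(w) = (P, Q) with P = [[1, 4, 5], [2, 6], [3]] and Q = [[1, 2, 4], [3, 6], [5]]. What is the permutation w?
Reverse RSK: for i = n, n-1, ..., 1, locate i in Q, remove the corresponding corner cell from P, and reverse-bump its entry up through P; the value ejected from row 1 is w(i).

So w = 3 4 2 6 1 5.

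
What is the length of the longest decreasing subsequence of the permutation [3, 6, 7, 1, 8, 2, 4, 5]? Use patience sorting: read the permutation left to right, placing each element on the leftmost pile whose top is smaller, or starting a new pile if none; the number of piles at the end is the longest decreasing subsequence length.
2

3: new pile. tops = [3]
6: onto pile 1 (replacing 3). tops = [6]
7: onto pile 1 (replacing 6). tops = [7]
1: new pile. tops = [7, 1]
8: onto pile 1 (replacing 7). tops = [8, 1]
2: onto pile 2 (replacing 1). tops = [8, 2]
4: onto pile 2 (replacing 2). tops = [8, 4]
5: onto pile 2 (replacing 4). tops = [8, 5]

2 piles, so the longest decreasing subsequence has length 2.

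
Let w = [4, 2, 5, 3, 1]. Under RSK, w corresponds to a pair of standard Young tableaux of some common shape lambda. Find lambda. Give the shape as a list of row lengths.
[2, 2, 1]

Row-insert each entry into an empty tableau.

After inserting 4: P = [[4]].
After inserting 2: P = [[2], [4]].
After inserting 5: P = [[2, 5], [4]].
After inserting 3: P = [[2, 3], [4, 5]].
After inserting 1: P = [[1, 3], [2, 5], [4]].

The final insertion tableau P = [[1, 3], [2, 5], [4]] has shape [2, 2, 1].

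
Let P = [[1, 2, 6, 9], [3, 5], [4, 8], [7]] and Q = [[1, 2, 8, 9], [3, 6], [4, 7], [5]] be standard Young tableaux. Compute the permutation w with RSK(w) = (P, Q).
Reverse RSK: for i = n, n-1, ..., 1, locate i in Q, remove the corresponding corner cell from P, and reverse-bump its entry up through P; the value ejected from row 1 is w(i).

So w = 7 8 4 3 1 5 2 6 9.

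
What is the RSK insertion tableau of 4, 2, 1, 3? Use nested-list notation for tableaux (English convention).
Insert 4: appended to row 1. P = [[4]].
Insert 2: 2 bumps 4 from row 1; 4 starts row 2. P = [[2], [4]].
Insert 1: 1 bumps 2 from row 1; 2 bumps 4 from row 2; 4 starts row 3. P = [[1], [2], [4]].
Insert 3: appended to row 1. P = [[1, 3], [2], [4]].

So P = [[1, 3], [2], [4]].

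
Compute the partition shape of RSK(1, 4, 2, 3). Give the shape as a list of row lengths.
[3, 1]

Row-insert each entry into an empty tableau.

After inserting 1: P = [[1]].
After inserting 4: P = [[1, 4]].
After inserting 2: P = [[1, 2], [4]].
After inserting 3: P = [[1, 2, 3], [4]].

The final insertion tableau P = [[1, 2, 3], [4]] has shape [3, 1].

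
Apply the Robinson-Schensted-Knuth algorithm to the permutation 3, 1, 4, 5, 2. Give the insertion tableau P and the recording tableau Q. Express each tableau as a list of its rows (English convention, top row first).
Insert each entry of the permutation into P by Schensted row insertion, recording in Q the position of each new cell.

Insert 3: appended to row 1. P = [[3]], Q = [[1]].
Insert 1: 1 bumps 3 from row 1; 3 starts row 2. P = [[1], [3]], Q = [[1], [2]].
Insert 4: appended to row 1. P = [[1, 4], [3]], Q = [[1, 3], [2]].
Insert 5: appended to row 1. P = [[1, 4, 5], [3]], Q = [[1, 3, 4], [2]].
Insert 2: 2 bumps 4 from row 1; 4 appends to row 2. P = [[1, 2, 5], [3, 4]], Q = [[1, 3, 4], [2, 5]].

So P = [[1, 2, 5], [3, 4]], Q = [[1, 3, 4], [2, 5]].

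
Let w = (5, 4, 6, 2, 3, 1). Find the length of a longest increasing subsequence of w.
2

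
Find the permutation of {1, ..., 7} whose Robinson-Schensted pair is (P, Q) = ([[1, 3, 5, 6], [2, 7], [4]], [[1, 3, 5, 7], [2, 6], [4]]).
4 2 3 1 7 5 6

Reverse the RSK construction: for i from n down to 1, find the cell of Q containing i, remove the entry at that cell from P, and reverse-bump it up through P; the value ejected from row 1 is w(i).

Step i=7: Q has 7 at row 1, column 4; remove that cell from P, ejecting 6. So w(7) = 6. P is now [[1, 3, 5], [2, 7], [4]].
Step i=6: Q has 6 at row 2, column 2; remove 7 from row 2 of P and reverse-bump: 7 enters row 1 and ejects 5. So w(6) = 5. P is now [[1, 3, 7], [2], [4]].
Step i=5: Q has 5 at row 1, column 3; remove that cell from P, ejecting 7. So w(5) = 7. P is now [[1, 3], [2], [4]].
Step i=4: Q has 4 at row 3, column 1; remove 4 from row 3 of P and reverse-bump: 4 enters row 2 and ejects 2; 2 enters row 1 and ejects 1. So w(4) = 1. P is now [[2, 3], [4]].
Step i=3: Q has 3 at row 1, column 2; remove that cell from P, ejecting 3. So w(3) = 3. P is now [[2], [4]].
Step i=2: Q has 2 at row 2, column 1; remove 4 from row 2 of P and reverse-bump: 4 enters row 1 and ejects 2. So w(2) = 2. P is now [[4]].
Step i=1: Q has 1 at row 1, column 1; remove that cell from P, ejecting 4. So w(1) = 4. P is now [].

So w = 4 2 3 1 7 5 6.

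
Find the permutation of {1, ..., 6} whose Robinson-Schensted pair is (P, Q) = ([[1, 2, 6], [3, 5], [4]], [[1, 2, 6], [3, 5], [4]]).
4 5 3 1 2 6

Reverse the RSK construction: for i from n down to 1, find the cell of Q containing i, remove the entry at that cell from P, and reverse-bump it up through P; the value ejected from row 1 is w(i).

Step i=6: Q has 6 at row 1, column 3; remove that cell from P, ejecting 6. So w(6) = 6. P is now [[1, 2], [3, 5], [4]].
Step i=5: Q has 5 at row 2, column 2; remove 5 from row 2 of P and reverse-bump: 5 enters row 1 and ejects 2. So w(5) = 2. P is now [[1, 5], [3], [4]].
Step i=4: Q has 4 at row 3, column 1; remove 4 from row 3 of P and reverse-bump: 4 enters row 2 and ejects 3; 3 enters row 1 and ejects 1. So w(4) = 1. P is now [[3, 5], [4]].
Step i=3: Q has 3 at row 2, column 1; remove 4 from row 2 of P and reverse-bump: 4 enters row 1 and ejects 3. So w(3) = 3. P is now [[4, 5]].
Step i=2: Q has 2 at row 1, column 2; remove that cell from P, ejecting 5. So w(2) = 5. P is now [[4]].
Step i=1: Q has 1 at row 1, column 1; remove that cell from P, ejecting 4. So w(1) = 4. P is now [].

So w = 4 5 3 1 2 6.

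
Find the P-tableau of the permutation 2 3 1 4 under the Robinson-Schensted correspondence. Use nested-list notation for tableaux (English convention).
Insert 2: appended to row 1. P = [[2]].
Insert 3: appended to row 1. P = [[2, 3]].
Insert 1: 1 bumps 2 from row 1; 2 starts row 2. P = [[1, 3], [2]].
Insert 4: appended to row 1. P = [[1, 3, 4], [2]].

So P = [[1, 3, 4], [2]].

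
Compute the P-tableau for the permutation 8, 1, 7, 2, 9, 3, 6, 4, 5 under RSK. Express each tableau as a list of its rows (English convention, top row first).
Insert 8: appended to row 1. P = [[8]].
Insert 1: 1 bumps 8 from row 1; 8 starts row 2. P = [[1], [8]].
Insert 7: appended to row 1. P = [[1, 7], [8]].
Insert 2: 2 bumps 7 from row 1; 7 bumps 8 from row 2; 8 starts row 3. P = [[1, 2], [7], [8]].
Insert 9: appended to row 1. P = [[1, 2, 9], [7], [8]].
Insert 3: 3 bumps 9 from row 1; 9 appends to row 2. P = [[1, 2, 3], [7, 9], [8]].
Insert 6: appended to row 1. P = [[1, 2, 3, 6], [7, 9], [8]].
Insert 4: 4 bumps 6 from row 1; 6 bumps 7 from row 2; 7 bumps 8 from row 3; 8 starts row 4. P = [[1, 2, 3, 4], [6, 9], [7], [8]].
Insert 5: appended to row 1. P = [[1, 2, 3, 4, 5], [6, 9], [7], [8]].

So P = [[1, 2, 3, 4, 5], [6, 9], [7], [8]].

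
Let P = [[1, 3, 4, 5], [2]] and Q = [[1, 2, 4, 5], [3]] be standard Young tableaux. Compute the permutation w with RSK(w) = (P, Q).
Reverse the RSK construction: for i from n down to 1, find the cell of Q containing i, remove the entry at that cell from P, and reverse-bump it up through P; the value ejected from row 1 is w(i).

Step i=5: Q has 5 at row 1, column 4; remove that cell from P, ejecting 5. So w(5) = 5. P is now [[1, 3, 4], [2]].
Step i=4: Q has 4 at row 1, column 3; remove that cell from P, ejecting 4. So w(4) = 4. P is now [[1, 3], [2]].
Step i=3: Q has 3 at row 2, column 1; remove 2 from row 2 of P and reverse-bump: 2 enters row 1 and ejects 1. So w(3) = 1. P is now [[2, 3]].
Step i=2: Q has 2 at row 1, column 2; remove that cell from P, ejecting 3. So w(2) = 3. P is now [[2]].
Step i=1: Q has 1 at row 1, column 1; remove that cell from P, ejecting 2. So w(1) = 2. P is now [].

So w = 2 3 1 4 5.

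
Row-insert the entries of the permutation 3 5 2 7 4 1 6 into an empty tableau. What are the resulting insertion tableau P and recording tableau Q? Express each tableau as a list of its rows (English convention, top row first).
P = [[1, 4, 6], [2, 5, 7], [3]], Q = [[1, 2, 4], [3, 5, 7], [6]]

Insert each entry of the permutation into P by Schensted row insertion, recording in Q the position of each new cell.

Insert 3: appended to row 1. P = [[3]].
Insert 5: appended to row 1. P = [[3, 5]].
Insert 2: 2 bumps 3 from row 1; 3 starts row 2. P = [[2, 5], [3]].
Insert 7: appended to row 1. P = [[2, 5, 7], [3]].
Insert 4: 4 bumps 5 from row 1; 5 appends to row 2. P = [[2, 4, 7], [3, 5]].
Insert 1: 1 bumps 2 from row 1; 2 bumps 3 from row 2; 3 starts row 3. P = [[1, 4, 7], [2, 5], [3]].
Insert 6: 6 bumps 7 from row 1; 7 appends to row 2. P = [[1, 4, 6], [2, 5, 7], [3]].

So P = [[1, 4, 6], [2, 5, 7], [3]], Q = [[1, 2, 4], [3, 5, 7], [6]].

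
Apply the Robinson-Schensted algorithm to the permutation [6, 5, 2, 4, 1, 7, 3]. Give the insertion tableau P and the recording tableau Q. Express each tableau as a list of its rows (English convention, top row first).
Insert each entry of the permutation into P by Schensted row insertion, recording in Q the position of each new cell.

Insert 6: appended to row 1. P = [[6]].
Insert 5: 5 bumps 6 from row 1; 6 starts row 2. P = [[5], [6]].
Insert 2: 2 bumps 5 from row 1; 5 bumps 6 from row 2; 6 starts row 3. P = [[2], [5], [6]].
Insert 4: appended to row 1. P = [[2, 4], [5], [6]].
Insert 1: 1 bumps 2 from row 1; 2 bumps 5 from row 2; 5 bumps 6 from row 3; 6 starts row 4. P = [[1, 4], [2], [5], [6]].
Insert 7: appended to row 1. P = [[1, 4, 7], [2], [5], [6]].
Insert 3: 3 bumps 4 from row 1; 4 appends to row 2. P = [[1, 3, 7], [2, 4], [5], [6]].

So P = [[1, 3, 7], [2, 4], [5], [6]], Q = [[1, 4, 6], [2, 7], [3], [5]].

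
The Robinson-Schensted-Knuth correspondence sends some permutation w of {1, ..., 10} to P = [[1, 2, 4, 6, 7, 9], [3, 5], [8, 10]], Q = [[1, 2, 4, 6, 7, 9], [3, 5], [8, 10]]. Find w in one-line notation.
1 8 3 10 5 6 7 2 9 4

Reverse RSK: for i = n, n-1, ..., 1, locate i in Q, remove the corresponding corner cell from P, and reverse-bump its entry up through P; the value ejected from row 1 is w(i).

So w = 1 8 3 10 5 6 7 2 9 4.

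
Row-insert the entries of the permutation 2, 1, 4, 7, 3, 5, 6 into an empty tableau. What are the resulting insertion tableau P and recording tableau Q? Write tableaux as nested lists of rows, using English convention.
P = [[1, 3, 5, 6], [2, 4, 7]], Q = [[1, 3, 4, 7], [2, 5, 6]]

Insert each entry of the permutation into P by Schensted row insertion, recording in Q the position of each new cell.

Insert 2: appended to row 1. P = [[2]].
Insert 1: 1 bumps 2 from row 1; 2 starts row 2. P = [[1], [2]].
Insert 4: appended to row 1. P = [[1, 4], [2]].
Insert 7: appended to row 1. P = [[1, 4, 7], [2]].
Insert 3: 3 bumps 4 from row 1; 4 appends to row 2. P = [[1, 3, 7], [2, 4]].
Insert 5: 5 bumps 7 from row 1; 7 appends to row 2. P = [[1, 3, 5], [2, 4, 7]].
Insert 6: appended to row 1. P = [[1, 3, 5, 6], [2, 4, 7]].

So P = [[1, 3, 5, 6], [2, 4, 7]], Q = [[1, 3, 4, 7], [2, 5, 6]].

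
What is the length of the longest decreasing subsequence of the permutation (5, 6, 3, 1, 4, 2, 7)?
3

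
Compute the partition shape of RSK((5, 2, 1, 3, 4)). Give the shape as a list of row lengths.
[3, 1, 1]

Row-insert each entry into an empty tableau.

After inserting 5: P = [[5]].
After inserting 2: P = [[2], [5]].
After inserting 1: P = [[1], [2], [5]].
After inserting 3: P = [[1, 3], [2], [5]].
After inserting 4: P = [[1, 3, 4], [2], [5]].

The final insertion tableau P = [[1, 3, 4], [2], [5]] has shape [3, 1, 1].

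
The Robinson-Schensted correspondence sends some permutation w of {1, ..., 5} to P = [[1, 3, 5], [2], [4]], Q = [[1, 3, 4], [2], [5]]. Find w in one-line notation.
4 2 3 5 1

Reverse the RSK construction: for i from n down to 1, find the cell of Q containing i, remove the entry at that cell from P, and reverse-bump it up through P; the value ejected from row 1 is w(i).

Step i=5: Q has 5 at row 3, column 1; remove 4 from row 3 of P and reverse-bump: 4 enters row 2 and ejects 2; 2 enters row 1 and ejects 1. So w(5) = 1. P is now [[2, 3, 5], [4]].
Step i=4: Q has 4 at row 1, column 3; remove that cell from P, ejecting 5. So w(4) = 5. P is now [[2, 3], [4]].
Step i=3: Q has 3 at row 1, column 2; remove that cell from P, ejecting 3. So w(3) = 3. P is now [[2], [4]].
Step i=2: Q has 2 at row 2, column 1; remove 4 from row 2 of P and reverse-bump: 4 enters row 1 and ejects 2. So w(2) = 2. P is now [[4]].
Step i=1: Q has 1 at row 1, column 1; remove that cell from P, ejecting 4. So w(1) = 4. P is now [].

So w = 4 2 3 5 1.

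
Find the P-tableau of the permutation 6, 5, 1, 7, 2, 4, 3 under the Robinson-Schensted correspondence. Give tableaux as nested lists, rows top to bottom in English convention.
After inserting 6: P = [[6]].
After inserting 5: P = [[5], [6]].
After inserting 1: P = [[1], [5], [6]].
After inserting 7: P = [[1, 7], [5], [6]].
After inserting 2: P = [[1, 2], [5, 7], [6]].
After inserting 4: P = [[1, 2, 4], [5, 7], [6]].
After inserting 3: P = [[1, 2, 3], [4, 7], [5], [6]].

So P = [[1, 2, 3], [4, 7], [5], [6]].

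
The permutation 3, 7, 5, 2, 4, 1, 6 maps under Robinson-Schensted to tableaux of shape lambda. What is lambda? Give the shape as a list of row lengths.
RSK row insertion gives P = [[1, 4, 6], [2, 5], [3], [7]], which has shape [3, 2, 1, 1].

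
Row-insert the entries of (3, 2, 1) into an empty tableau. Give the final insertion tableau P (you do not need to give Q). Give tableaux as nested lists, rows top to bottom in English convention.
After inserting 3: P = [[3]].
After inserting 2: P = [[2], [3]].
After inserting 1: P = [[1], [2], [3]].

So P = [[1], [2], [3]].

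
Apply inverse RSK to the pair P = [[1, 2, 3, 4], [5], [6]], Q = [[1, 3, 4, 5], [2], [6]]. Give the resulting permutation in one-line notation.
6 1 2 3 5 4

Reverse the RSK construction: for i from n down to 1, find the cell of Q containing i, remove the entry at that cell from P, and reverse-bump it up through P; the value ejected from row 1 is w(i).

Step i=6: Q has 6 at row 3, column 1; remove 6 from row 3 of P and reverse-bump: 6 enters row 2 and ejects 5; 5 enters row 1 and ejects 4. So w(6) = 4. P is now [[1, 2, 3, 5], [6]].
Step i=5: Q has 5 at row 1, column 4; remove that cell from P, ejecting 5. So w(5) = 5. P is now [[1, 2, 3], [6]].
Step i=4: Q has 4 at row 1, column 3; remove that cell from P, ejecting 3. So w(4) = 3. P is now [[1, 2], [6]].
Step i=3: Q has 3 at row 1, column 2; remove that cell from P, ejecting 2. So w(3) = 2. P is now [[1], [6]].
Step i=2: Q has 2 at row 2, column 1; remove 6 from row 2 of P and reverse-bump: 6 enters row 1 and ejects 1. So w(2) = 1. P is now [[6]].
Step i=1: Q has 1 at row 1, column 1; remove that cell from P, ejecting 6. So w(1) = 6. P is now [].

So w = 6 1 2 3 5 4.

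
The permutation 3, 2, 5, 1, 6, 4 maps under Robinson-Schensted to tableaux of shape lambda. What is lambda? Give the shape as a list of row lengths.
Row-insert each entry into an empty tableau.

After inserting 3: P = [[3]].
After inserting 2: P = [[2], [3]].
After inserting 5: P = [[2, 5], [3]].
After inserting 1: P = [[1, 5], [2], [3]].
After inserting 6: P = [[1, 5, 6], [2], [3]].
After inserting 4: P = [[1, 4, 6], [2, 5], [3]].

The final insertion tableau P = [[1, 4, 6], [2, 5], [3]] has shape [3, 2, 1].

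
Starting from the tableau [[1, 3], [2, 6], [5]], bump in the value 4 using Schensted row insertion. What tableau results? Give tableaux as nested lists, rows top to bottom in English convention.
4 is larger than every entry of row 1, so it is appended to row 1. The new tableau is [[1, 3, 4], [2, 6], [5]].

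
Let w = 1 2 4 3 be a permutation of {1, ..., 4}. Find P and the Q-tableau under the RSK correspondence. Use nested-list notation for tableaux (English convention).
Insert each entry of the permutation into P by Schensted row insertion, recording in Q the position of each new cell.

Insert 1: appended to row 1. P = [[1]], Q = [[1]].
Insert 2: appended to row 1. P = [[1, 2]], Q = [[1, 2]].
Insert 4: appended to row 1. P = [[1, 2, 4]], Q = [[1, 2, 3]].
Insert 3: 3 bumps 4 from row 1; 4 starts row 2. P = [[1, 2, 3], [4]], Q = [[1, 2, 3], [4]].

So P = [[1, 2, 3], [4]], Q = [[1, 2, 3], [4]].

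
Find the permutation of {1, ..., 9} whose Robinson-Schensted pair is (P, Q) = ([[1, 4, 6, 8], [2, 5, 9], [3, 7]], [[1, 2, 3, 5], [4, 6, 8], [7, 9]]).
3 5 7 2 9 6 1 8 4

Reverse the RSK construction: for i from n down to 1, find the cell of Q containing i, remove the entry at that cell from P, and reverse-bump it up through P; the value ejected from row 1 is w(i).

Step i=9: Q has 9 at row 3, column 2; remove 7 from row 3 of P and reverse-bump: 7 enters row 2 and ejects 5; 5 enters row 1 and ejects 4. So w(9) = 4. P is now [[1, 5, 6, 8], [2, 7, 9], [3]].
Step i=8: Q has 8 at row 2, column 3; remove 9 from row 2 of P and reverse-bump: 9 enters row 1 and ejects 8. So w(8) = 8. P is now [[1, 5, 6, 9], [2, 7], [3]].
Step i=7: Q has 7 at row 3, column 1; remove 3 from row 3 of P and reverse-bump: 3 enters row 2 and ejects 2; 2 enters row 1 and ejects 1. So w(7) = 1. P is now [[2, 5, 6, 9], [3, 7]].
Step i=6: Q has 6 at row 2, column 2; remove 7 from row 2 of P and reverse-bump: 7 enters row 1 and ejects 6. So w(6) = 6. P is now [[2, 5, 7, 9], [3]].
Step i=5: Q has 5 at row 1, column 4; remove that cell from P, ejecting 9. So w(5) = 9. P is now [[2, 5, 7], [3]].
Step i=4: Q has 4 at row 2, column 1; remove 3 from row 2 of P and reverse-bump: 3 enters row 1 and ejects 2. So w(4) = 2. P is now [[3, 5, 7]].
Step i=3: Q has 3 at row 1, column 3; remove that cell from P, ejecting 7. So w(3) = 7. P is now [[3, 5]].
Step i=2: Q has 2 at row 1, column 2; remove that cell from P, ejecting 5. So w(2) = 5. P is now [[3]].
Step i=1: Q has 1 at row 1, column 1; remove that cell from P, ejecting 3. So w(1) = 3. P is now [].

So w = 3 5 7 2 9 6 1 8 4.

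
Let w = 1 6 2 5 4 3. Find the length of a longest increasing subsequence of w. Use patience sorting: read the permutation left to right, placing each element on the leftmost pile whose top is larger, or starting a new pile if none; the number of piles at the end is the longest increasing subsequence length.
1: new pile. tops = [1]
6: new pile. tops = [1, 6]
2: onto pile 2 (replacing 6). tops = [1, 2]
5: new pile. tops = [1, 2, 5]
4: onto pile 3 (replacing 5). tops = [1, 2, 4]
3: onto pile 3 (replacing 4). tops = [1, 2, 3]

3 piles, so the longest increasing subsequence has length 3.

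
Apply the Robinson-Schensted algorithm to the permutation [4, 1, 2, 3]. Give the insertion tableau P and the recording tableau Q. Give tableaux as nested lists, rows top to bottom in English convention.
Insert each entry of the permutation into P by Schensted row insertion, recording in Q the position of each new cell.

Insert 4: appended to row 1. P = [[4]], Q = [[1]].
Insert 1: 1 bumps 4 from row 1; 4 starts row 2. P = [[1], [4]], Q = [[1], [2]].
Insert 2: appended to row 1. P = [[1, 2], [4]], Q = [[1, 3], [2]].
Insert 3: appended to row 1. P = [[1, 2, 3], [4]], Q = [[1, 3, 4], [2]].

So P = [[1, 2, 3], [4]], Q = [[1, 3, 4], [2]].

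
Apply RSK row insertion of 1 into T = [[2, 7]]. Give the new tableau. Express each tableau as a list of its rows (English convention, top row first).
In row 1, 1 replaces 2 (the leftmost entry greater than 1); 2 is bumped to row 2. 2 starts a new row 2. The new tableau is [[1, 7], [2]].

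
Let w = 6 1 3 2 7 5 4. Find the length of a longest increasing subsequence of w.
3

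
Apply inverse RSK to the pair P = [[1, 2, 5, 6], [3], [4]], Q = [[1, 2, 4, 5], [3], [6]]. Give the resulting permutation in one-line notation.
1 4 3 5 6 2

Reverse the RSK construction: for i from n down to 1, find the cell of Q containing i, remove the entry at that cell from P, and reverse-bump it up through P; the value ejected from row 1 is w(i).

Step i=6: Q has 6 at row 3, column 1; remove 4 from row 3 of P and reverse-bump: 4 enters row 2 and ejects 3; 3 enters row 1 and ejects 2. So w(6) = 2. P is now [[1, 3, 5, 6], [4]].
Step i=5: Q has 5 at row 1, column 4; remove that cell from P, ejecting 6. So w(5) = 6. P is now [[1, 3, 5], [4]].
Step i=4: Q has 4 at row 1, column 3; remove that cell from P, ejecting 5. So w(4) = 5. P is now [[1, 3], [4]].
Step i=3: Q has 3 at row 2, column 1; remove 4 from row 2 of P and reverse-bump: 4 enters row 1 and ejects 3. So w(3) = 3. P is now [[1, 4]].
Step i=2: Q has 2 at row 1, column 2; remove that cell from P, ejecting 4. So w(2) = 4. P is now [[1]].
Step i=1: Q has 1 at row 1, column 1; remove that cell from P, ejecting 1. So w(1) = 1. P is now [].

So w = 1 4 3 5 6 2.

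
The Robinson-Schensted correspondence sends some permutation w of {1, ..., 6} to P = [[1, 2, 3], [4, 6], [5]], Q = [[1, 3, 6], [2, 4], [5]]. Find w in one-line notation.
Reverse the RSK construction: for i from n down to 1, find the cell of Q containing i, remove the entry at that cell from P, and reverse-bump it up through P; the value ejected from row 1 is w(i).

Step i=6: Q has 6 at row 1, column 3; remove that cell from P, ejecting 3. So w(6) = 3. P is now [[1, 2], [4, 6], [5]].
Step i=5: Q has 5 at row 3, column 1; remove 5 from row 3 of P and reverse-bump: 5 enters row 2 and ejects 4; 4 enters row 1 and ejects 2. So w(5) = 2. P is now [[1, 4], [5, 6]].
Step i=4: Q has 4 at row 2, column 2; remove 6 from row 2 of P and reverse-bump: 6 enters row 1 and ejects 4. So w(4) = 4. P is now [[1, 6], [5]].
Step i=3: Q has 3 at row 1, column 2; remove that cell from P, ejecting 6. So w(3) = 6. P is now [[1], [5]].
Step i=2: Q has 2 at row 2, column 1; remove 5 from row 2 of P and reverse-bump: 5 enters row 1 and ejects 1. So w(2) = 1. P is now [[5]].
Step i=1: Q has 1 at row 1, column 1; remove that cell from P, ejecting 5. So w(1) = 5. P is now [].

So w = 5 1 6 4 2 3.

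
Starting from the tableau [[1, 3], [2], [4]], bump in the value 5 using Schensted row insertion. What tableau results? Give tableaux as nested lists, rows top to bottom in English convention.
[[1, 3, 5], [2], [4]]

5 is larger than every entry of row 1, so it is appended to row 1. The new tableau is [[1, 3, 5], [2], [4]].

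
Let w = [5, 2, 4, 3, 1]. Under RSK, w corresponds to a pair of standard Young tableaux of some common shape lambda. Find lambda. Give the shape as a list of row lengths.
Row-insert each entry into an empty tableau.

After inserting 5: P = [[5]].
After inserting 2: P = [[2], [5]].
After inserting 4: P = [[2, 4], [5]].
After inserting 3: P = [[2, 3], [4], [5]].
After inserting 1: P = [[1, 3], [2], [4], [5]].

The final insertion tableau P = [[1, 3], [2], [4], [5]] has shape [2, 1, 1, 1].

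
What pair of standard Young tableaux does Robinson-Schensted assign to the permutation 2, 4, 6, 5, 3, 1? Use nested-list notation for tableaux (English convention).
Insert each entry of the permutation into P by Schensted row insertion, recording in Q the position of each new cell.

Insert 2: appended to row 1. P = [[2]].
Insert 4: appended to row 1. P = [[2, 4]].
Insert 6: appended to row 1. P = [[2, 4, 6]].
Insert 5: 5 bumps 6 from row 1; 6 starts row 2. P = [[2, 4, 5], [6]].
Insert 3: 3 bumps 4 from row 1; 4 bumps 6 from row 2; 6 starts row 3. P = [[2, 3, 5], [4], [6]].
Insert 1: 1 bumps 2 from row 1; 2 bumps 4 from row 2; 4 bumps 6 from row 3; 6 starts row 4. P = [[1, 3, 5], [2], [4], [6]].

So P = [[1, 3, 5], [2], [4], [6]], Q = [[1, 2, 3], [4], [5], [6]].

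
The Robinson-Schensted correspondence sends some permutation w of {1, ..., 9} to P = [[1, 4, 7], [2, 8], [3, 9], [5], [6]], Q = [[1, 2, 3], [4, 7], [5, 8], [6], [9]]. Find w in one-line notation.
Reverse the RSK construction: for i from n down to 1, find the cell of Q containing i, remove the entry at that cell from P, and reverse-bump it up through P; the value ejected from row 1 is w(i).

Step i=9: Q has 9 at row 5, column 1; remove 6 from row 5 of P and reverse-bump: 6 enters row 4 and ejects 5; 5 enters row 3 and ejects 3; 3 enters row 2 and ejects 2; 2 enters row 1 and ejects 1. So w(9) = 1. P is now [[2, 4, 7], [3, 8], [5, 9], [6]].
Step i=8: Q has 8 at row 3, column 2; remove 9 from row 3 of P and reverse-bump: 9 enters row 2 and ejects 8; 8 enters row 1 and ejects 7. So w(8) = 7. P is now [[2, 4, 8], [3, 9], [5], [6]].
Step i=7: Q has 7 at row 2, column 2; remove 9 from row 2 of P and reverse-bump: 9 enters row 1 and ejects 8. So w(7) = 8. P is now [[2, 4, 9], [3], [5], [6]].
Step i=6: Q has 6 at row 4, column 1; remove 6 from row 4 of P and reverse-bump: 6 enters row 3 and ejects 5; 5 enters row 2 and ejects 3; 3 enters row 1 and ejects 2. So w(6) = 2. P is now [[3, 4, 9], [5], [6]].
Step i=5: Q has 5 at row 3, column 1; remove 6 from row 3 of P and reverse-bump: 6 enters row 2 and ejects 5; 5 enters row 1 and ejects 4. So w(5) = 4. P is now [[3, 5, 9], [6]].
Step i=4: Q has 4 at row 2, column 1; remove 6 from row 2 of P and reverse-bump: 6 enters row 1 and ejects 5. So w(4) = 5. P is now [[3, 6, 9]].
Step i=3: Q has 3 at row 1, column 3; remove that cell from P, ejecting 9. So w(3) = 9. P is now [[3, 6]].
Step i=2: Q has 2 at row 1, column 2; remove that cell from P, ejecting 6. So w(2) = 6. P is now [[3]].
Step i=1: Q has 1 at row 1, column 1; remove that cell from P, ejecting 3. So w(1) = 3. P is now [].

So w = 3 6 9 5 4 2 8 7 1.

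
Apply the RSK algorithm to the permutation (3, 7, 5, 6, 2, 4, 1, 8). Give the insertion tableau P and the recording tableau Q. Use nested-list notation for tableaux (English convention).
P = [[1, 4, 6, 8], [2, 5], [3], [7]], Q = [[1, 2, 4, 8], [3, 6], [5], [7]]

Insert each entry of the permutation into P by Schensted row insertion, recording in Q the position of each new cell.

Insert 3: appended to row 1. P = [[3]], Q = [[1]].
Insert 7: appended to row 1. P = [[3, 7]], Q = [[1, 2]].
Insert 5: 5 bumps 7 from row 1; 7 starts row 2. P = [[3, 5], [7]], Q = [[1, 2], [3]].
Insert 6: appended to row 1. P = [[3, 5, 6], [7]], Q = [[1, 2, 4], [3]].
Insert 2: 2 bumps 3 from row 1; 3 bumps 7 from row 2; 7 starts row 3. P = [[2, 5, 6], [3], [7]], Q = [[1, 2, 4], [3], [5]].
Insert 4: 4 bumps 5 from row 1; 5 appends to row 2. P = [[2, 4, 6], [3, 5], [7]], Q = [[1, 2, 4], [3, 6], [5]].
Insert 1: 1 bumps 2 from row 1; 2 bumps 3 from row 2; 3 bumps 7 from row 3; 7 starts row 4. P = [[1, 4, 6], [2, 5], [3], [7]], Q = [[1, 2, 4], [3, 6], [5], [7]].
Insert 8: appended to row 1. P = [[1, 4, 6, 8], [2, 5], [3], [7]], Q = [[1, 2, 4, 8], [3, 6], [5], [7]].

So P = [[1, 4, 6, 8], [2, 5], [3], [7]], Q = [[1, 2, 4, 8], [3, 6], [5], [7]].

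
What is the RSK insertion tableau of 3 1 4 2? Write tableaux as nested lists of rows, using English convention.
Insert 3: appended to row 1. P = [[3]].
Insert 1: 1 bumps 3 from row 1; 3 starts row 2. P = [[1], [3]].
Insert 4: appended to row 1. P = [[1, 4], [3]].
Insert 2: 2 bumps 4 from row 1; 4 appends to row 2. P = [[1, 2], [3, 4]].

So P = [[1, 2], [3, 4]].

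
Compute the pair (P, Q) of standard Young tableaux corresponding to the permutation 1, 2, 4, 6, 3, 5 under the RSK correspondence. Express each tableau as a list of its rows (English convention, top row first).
P = [[1, 2, 3, 5], [4, 6]], Q = [[1, 2, 3, 4], [5, 6]]

Insert each entry of the permutation into P by Schensted row insertion, recording in Q the position of each new cell.

Insert 1: appended to row 1. P = [[1]].
Insert 2: appended to row 1. P = [[1, 2]].
Insert 4: appended to row 1. P = [[1, 2, 4]].
Insert 6: appended to row 1. P = [[1, 2, 4, 6]].
Insert 3: 3 bumps 4 from row 1; 4 starts row 2. P = [[1, 2, 3, 6], [4]].
Insert 5: 5 bumps 6 from row 1; 6 appends to row 2. P = [[1, 2, 3, 5], [4, 6]].

So P = [[1, 2, 3, 5], [4, 6]], Q = [[1, 2, 3, 4], [5, 6]].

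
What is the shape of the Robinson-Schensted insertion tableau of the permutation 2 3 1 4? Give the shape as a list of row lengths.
Row-insert each entry into an empty tableau.

After inserting 2: P = [[2]].
After inserting 3: P = [[2, 3]].
After inserting 1: P = [[1, 3], [2]].
After inserting 4: P = [[1, 3, 4], [2]].

The final insertion tableau P = [[1, 3, 4], [2]] has shape [3, 1].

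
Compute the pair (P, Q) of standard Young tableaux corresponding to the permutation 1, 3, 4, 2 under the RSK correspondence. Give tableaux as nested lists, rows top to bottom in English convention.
P = [[1, 2, 4], [3]], Q = [[1, 2, 3], [4]]

Insert each entry of the permutation into P by Schensted row insertion, recording in Q the position of each new cell.

After inserting 1: P = [[1]].
After inserting 3: P = [[1, 3]].
After inserting 4: P = [[1, 3, 4]].
After inserting 2: P = [[1, 2, 4], [3]].

So P = [[1, 2, 4], [3]], Q = [[1, 2, 3], [4]].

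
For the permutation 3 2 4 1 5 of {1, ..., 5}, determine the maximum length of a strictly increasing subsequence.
3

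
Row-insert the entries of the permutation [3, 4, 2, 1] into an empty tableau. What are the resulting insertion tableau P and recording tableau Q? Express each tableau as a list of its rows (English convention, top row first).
Insert each entry of the permutation into P by Schensted row insertion, recording in Q the position of each new cell.

Insert 3: appended to row 1. P = [[3]].
Insert 4: appended to row 1. P = [[3, 4]].
Insert 2: 2 bumps 3 from row 1; 3 starts row 2. P = [[2, 4], [3]].
Insert 1: 1 bumps 2 from row 1; 2 bumps 3 from row 2; 3 starts row 3. P = [[1, 4], [2], [3]].

So P = [[1, 4], [2], [3]], Q = [[1, 2], [3], [4]].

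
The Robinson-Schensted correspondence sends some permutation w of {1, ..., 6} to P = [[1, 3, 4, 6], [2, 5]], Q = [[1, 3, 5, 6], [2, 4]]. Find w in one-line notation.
2 1 5 3 4 6

Reverse RSK: for i = n, n-1, ..., 1, locate i in Q, remove the corresponding corner cell from P, and reverse-bump its entry up through P; the value ejected from row 1 is w(i).

So w = 2 1 5 3 4 6.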